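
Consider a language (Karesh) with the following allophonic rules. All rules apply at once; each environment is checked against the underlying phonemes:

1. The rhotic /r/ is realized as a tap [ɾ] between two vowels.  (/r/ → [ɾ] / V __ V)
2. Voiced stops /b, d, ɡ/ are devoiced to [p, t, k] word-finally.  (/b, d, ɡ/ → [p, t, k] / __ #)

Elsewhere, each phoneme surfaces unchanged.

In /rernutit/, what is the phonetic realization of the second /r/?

[r]

/r/ (between /e/ and /n/) fails the environment for rule 1, so it stays [r].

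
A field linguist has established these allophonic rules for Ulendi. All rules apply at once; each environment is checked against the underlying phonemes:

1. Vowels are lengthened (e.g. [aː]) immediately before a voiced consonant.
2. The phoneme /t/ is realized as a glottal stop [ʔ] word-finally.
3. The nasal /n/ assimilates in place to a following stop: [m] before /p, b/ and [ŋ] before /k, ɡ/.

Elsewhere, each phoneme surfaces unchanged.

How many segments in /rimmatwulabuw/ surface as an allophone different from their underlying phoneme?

Segments that undergo a rule: /i/ → [iː] (rule 1); /u/ → [uː] (rule 1); /a/ → [aː] (rule 1); /u/ → [uː] (rule 1).
All other segments surface unchanged.

4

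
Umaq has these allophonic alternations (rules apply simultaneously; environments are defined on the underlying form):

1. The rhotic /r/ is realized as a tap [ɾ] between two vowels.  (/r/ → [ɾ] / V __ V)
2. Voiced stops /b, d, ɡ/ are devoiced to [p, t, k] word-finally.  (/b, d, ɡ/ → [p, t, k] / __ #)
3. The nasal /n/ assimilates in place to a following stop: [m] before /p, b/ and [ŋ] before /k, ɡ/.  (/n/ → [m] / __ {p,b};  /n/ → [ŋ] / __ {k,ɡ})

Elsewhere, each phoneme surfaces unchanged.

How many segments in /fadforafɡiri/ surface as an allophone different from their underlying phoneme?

Segments that undergo a rule: /r/ → [ɾ] (rule 1); /r/ → [ɾ] (rule 1).
All other segments surface unchanged.

2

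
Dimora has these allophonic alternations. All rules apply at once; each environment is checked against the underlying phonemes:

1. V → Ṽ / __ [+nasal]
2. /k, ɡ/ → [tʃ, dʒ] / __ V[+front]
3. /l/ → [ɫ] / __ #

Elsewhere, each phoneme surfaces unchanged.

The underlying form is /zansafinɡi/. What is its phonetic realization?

[zãnsafĩndʒi]

/z/ stays [z].
/a/ meets the environment for rule 1 (before a nasal consonant) → [ã].
/n/ stays [n].
/s/ — not in any rule's target class → [s].
/a/ (between /s/ and /f/) is in the target of rule 1 but the environment (before a nasal consonant) is not met → [a].
/f/ (between /a/ and /i/) is unaffected → [f].
/i/ (between /f/ and /n/): before a nasal consonant, so rule 1 applies → [ĩ].
/n/ stays [n].
/ɡ/ — between /n/ and /i/, before a front vowel — surfaces as [dʒ] (rule 2).
/i/ (word-final): rule 1 targets it, but not before a nasal consonant → unchanged [i].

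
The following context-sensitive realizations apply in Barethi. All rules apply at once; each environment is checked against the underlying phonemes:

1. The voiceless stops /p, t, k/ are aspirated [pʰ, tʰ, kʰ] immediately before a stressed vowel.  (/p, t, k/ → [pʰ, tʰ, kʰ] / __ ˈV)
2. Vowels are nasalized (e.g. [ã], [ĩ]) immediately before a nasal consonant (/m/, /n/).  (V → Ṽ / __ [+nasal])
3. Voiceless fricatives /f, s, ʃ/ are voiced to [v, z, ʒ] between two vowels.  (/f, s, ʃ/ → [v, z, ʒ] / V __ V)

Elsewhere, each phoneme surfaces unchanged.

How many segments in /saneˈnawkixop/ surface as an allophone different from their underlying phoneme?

2

Segments that undergo a rule: /a/ → [ã] (rule 2); /e/ → [ẽ] (rule 2).
All other segments surface unchanged.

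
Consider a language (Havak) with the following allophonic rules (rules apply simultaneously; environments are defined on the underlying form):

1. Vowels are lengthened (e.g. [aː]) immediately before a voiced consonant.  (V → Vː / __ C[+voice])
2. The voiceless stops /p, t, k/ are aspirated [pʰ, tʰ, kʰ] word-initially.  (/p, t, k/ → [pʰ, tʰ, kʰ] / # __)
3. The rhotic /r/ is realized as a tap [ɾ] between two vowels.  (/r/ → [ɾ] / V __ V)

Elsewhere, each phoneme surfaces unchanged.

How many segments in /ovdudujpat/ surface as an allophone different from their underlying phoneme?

3

Segments that undergo a rule: /o/ → [oː] (rule 1); /u/ → [uː] (rule 1); /u/ → [uː] (rule 1).
All other segments surface unchanged.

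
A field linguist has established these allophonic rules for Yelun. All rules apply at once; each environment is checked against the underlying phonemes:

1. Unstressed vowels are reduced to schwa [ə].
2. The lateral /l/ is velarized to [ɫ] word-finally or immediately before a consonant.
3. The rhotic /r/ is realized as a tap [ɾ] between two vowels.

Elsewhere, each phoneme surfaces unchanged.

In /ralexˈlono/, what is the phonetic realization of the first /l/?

/l/ — between /a/ and /e/; rule 2 does not apply here → [l].

[l]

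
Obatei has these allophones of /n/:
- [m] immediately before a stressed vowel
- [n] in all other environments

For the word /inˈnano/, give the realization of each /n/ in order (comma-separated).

Occurrence 1 (position 2): no conditioning environment matches → elsewhere allophone [n].
Occurrence 2 (position 3): immediately before a stressed vowel → [m].
Occurrence 3 (position 5): no conditioning environment matches → elsewhere allophone [n].

[n], [m], [n]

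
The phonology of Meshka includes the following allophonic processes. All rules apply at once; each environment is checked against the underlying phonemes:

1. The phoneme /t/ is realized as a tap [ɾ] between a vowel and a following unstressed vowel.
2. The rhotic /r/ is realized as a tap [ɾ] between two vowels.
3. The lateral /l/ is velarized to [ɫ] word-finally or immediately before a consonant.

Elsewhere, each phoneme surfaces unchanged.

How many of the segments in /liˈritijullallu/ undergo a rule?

4

Segments that undergo a rule: /r/ → [ɾ] (rule 2); /t/ → [ɾ] (rule 1); /l/ → [ɫ] (rule 3); /l/ → [ɫ] (rule 3).
All other segments surface unchanged.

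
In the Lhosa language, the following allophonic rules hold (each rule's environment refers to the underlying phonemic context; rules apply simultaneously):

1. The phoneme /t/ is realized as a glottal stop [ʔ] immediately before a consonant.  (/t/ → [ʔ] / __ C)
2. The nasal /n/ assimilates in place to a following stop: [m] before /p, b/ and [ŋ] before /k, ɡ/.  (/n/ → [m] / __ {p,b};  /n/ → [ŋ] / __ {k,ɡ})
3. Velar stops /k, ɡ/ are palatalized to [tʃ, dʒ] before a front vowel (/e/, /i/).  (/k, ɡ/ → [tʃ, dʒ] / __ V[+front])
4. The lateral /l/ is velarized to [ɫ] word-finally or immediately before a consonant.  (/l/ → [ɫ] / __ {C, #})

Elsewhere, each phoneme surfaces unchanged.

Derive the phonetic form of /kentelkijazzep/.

[tʃenteɫtʃijazzep]

Rule 3 applies to /k/ (word-initial: before a front vowel) → [tʃ].
/e/ (between /k/ and /n/): no rule targets it → [e].
/n/ — between /e/ and /t/; rule 2 does not apply here → [n].
/t/ (between /n/ and /e/) is in the target of rule 1 but the environment (immediately before a consonant) is not met → [t].
/e/ stays [e].
/l/ meets the environment for rule 4 (word-finally or immediately before a consonant) → [ɫ].
/k/ meets the environment for rule 3 (before a front vowel) → [tʃ].
/i/ (between /k/ and /j/) is unaffected → [i].
/j/ — not in any rule's target class → [j].
/a/ (between /j/ and /z/): no rule targets it → [a].
/z/ — not in any rule's target class → [z].
/z/ (between /z/ and /e/): no rule targets it → [z].
/e/ (between /z/ and /p/) is unaffected → [e].
/p/ (word-final): no rule targets it → [p].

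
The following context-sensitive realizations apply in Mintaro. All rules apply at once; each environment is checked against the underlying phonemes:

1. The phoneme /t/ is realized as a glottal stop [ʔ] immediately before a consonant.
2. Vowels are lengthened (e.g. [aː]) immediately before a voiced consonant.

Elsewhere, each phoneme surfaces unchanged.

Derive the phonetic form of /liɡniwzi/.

/l/ (word-initial) is unaffected → [l].
/i/ (between /l/ and /ɡ/) occurs before a voiced consonant → [iː] by rule 2.
/ɡ/ stays [ɡ].
/n/ (between /ɡ/ and /i/) is unaffected → [n].
/i/ (between /n/ and /w/): before a voiced consonant, so rule 2 applies → [iː].
/w/ stays [w].
/z/ (between /w/ and /i/): no rule targets it → [z].
/i/ — word-final; rule 2 does not apply here → [i].

[liːɡniːwzi]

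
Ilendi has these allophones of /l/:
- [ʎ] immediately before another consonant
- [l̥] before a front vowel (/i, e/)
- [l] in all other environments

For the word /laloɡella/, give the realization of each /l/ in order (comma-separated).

[l], [l], [ʎ], [l]

Occurrence 1 (position 1): no conditioning environment matches → elsewhere allophone [l].
Occurrence 2 (position 3): no conditioning environment matches → elsewhere allophone [l].
Occurrence 3 (position 7): immediately before another consonant → [ʎ].
Occurrence 4 (position 8): no conditioning environment matches → elsewhere allophone [l].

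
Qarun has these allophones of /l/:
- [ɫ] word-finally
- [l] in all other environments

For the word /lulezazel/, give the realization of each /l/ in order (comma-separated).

[l], [l], [ɫ]

Occurrence 1 (position 1): no conditioning environment matches → elsewhere allophone [l].
Occurrence 2 (position 3): no conditioning environment matches → elsewhere allophone [l].
Occurrence 3 (position 9): word-finally → [ɫ].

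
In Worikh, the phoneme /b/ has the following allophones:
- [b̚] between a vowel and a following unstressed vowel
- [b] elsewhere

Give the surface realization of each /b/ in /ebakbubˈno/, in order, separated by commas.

[b̚], [b], [b]

Occurrence 1 (position 2): between a vowel and a following unstressed vowel → [b̚].
Occurrence 2 (position 5): no conditioning environment matches → elsewhere allophone [b].
Occurrence 3 (position 7): no conditioning environment matches → elsewhere allophone [b].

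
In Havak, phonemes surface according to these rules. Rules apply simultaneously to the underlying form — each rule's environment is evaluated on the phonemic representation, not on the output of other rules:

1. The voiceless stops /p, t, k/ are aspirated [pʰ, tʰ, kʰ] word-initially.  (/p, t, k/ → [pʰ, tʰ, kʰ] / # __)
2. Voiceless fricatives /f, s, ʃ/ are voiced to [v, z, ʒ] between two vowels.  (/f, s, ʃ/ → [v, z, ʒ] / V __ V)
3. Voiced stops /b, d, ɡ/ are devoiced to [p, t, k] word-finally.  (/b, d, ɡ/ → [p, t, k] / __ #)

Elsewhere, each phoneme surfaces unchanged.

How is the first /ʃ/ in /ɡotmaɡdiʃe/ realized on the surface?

[ʒ]

/ʃ/ meets the environment for rule 2 (between two vowels) → [ʒ].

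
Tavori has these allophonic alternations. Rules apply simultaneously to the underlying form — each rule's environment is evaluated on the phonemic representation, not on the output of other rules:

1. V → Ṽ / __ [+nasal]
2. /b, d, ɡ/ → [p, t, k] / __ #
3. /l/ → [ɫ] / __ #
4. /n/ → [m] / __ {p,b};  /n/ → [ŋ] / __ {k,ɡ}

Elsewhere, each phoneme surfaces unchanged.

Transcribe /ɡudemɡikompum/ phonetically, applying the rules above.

[ɡudẽmɡikõmpũm]

/ɡ/ — word-initial; rule 2 does not apply here → [ɡ].
/u/ (between /ɡ/ and /d/) is in the target of rule 1 but the environment (before a nasal consonant) is not met → [u].
/d/ — between /u/ and /e/; rule 2 does not apply here → [d].
/e/ meets the environment for rule 1 (before a nasal consonant) → [ẽ].
/ɡ/ (between /m/ and /i/): rule 2 targets it, but not word-finally → unchanged [ɡ].
/i/ (between /ɡ/ and /k/) is in the target of rule 1 but the environment (before a nasal consonant) is not met → [i].
/o/ meets the environment for rule 1 (before a nasal consonant) → [õ].
/u/ — between /p/ and /m/, before a nasal consonant — surfaces as [ũ] (rule 1).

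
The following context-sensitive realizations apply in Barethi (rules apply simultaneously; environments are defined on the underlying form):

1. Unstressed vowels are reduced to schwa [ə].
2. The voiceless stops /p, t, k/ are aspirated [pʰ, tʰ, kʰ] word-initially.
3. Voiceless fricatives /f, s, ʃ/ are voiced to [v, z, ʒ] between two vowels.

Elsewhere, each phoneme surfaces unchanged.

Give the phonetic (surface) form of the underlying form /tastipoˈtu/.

/t/ (word-initial) occurs word-initially → [tʰ] by rule 2.
/a/ meets the environment for rule 1 (in an unstressed syllable) → [ə].
/s/ (between /a/ and /t/) fails the environment for rule 3, so it stays [s].
/t/ (between /s/ and /i/) is in the target of rule 2 but the environment (word-initially) is not met → [t].
Rule 1 applies to /i/ (between /t/ and /p/: in an unstressed syllable) → [ə].
/p/ — between /i/ and /o/; rule 2 does not apply here → [p].
/o/ meets the environment for rule 1 (in an unstressed syllable) → [ə].
/t/ (between /o/ and /u/) fails the environment for rule 2, so it stays [t].
/u/ — word-final; rule 1 does not apply here → [u].

[tʰəstəpəˈtu]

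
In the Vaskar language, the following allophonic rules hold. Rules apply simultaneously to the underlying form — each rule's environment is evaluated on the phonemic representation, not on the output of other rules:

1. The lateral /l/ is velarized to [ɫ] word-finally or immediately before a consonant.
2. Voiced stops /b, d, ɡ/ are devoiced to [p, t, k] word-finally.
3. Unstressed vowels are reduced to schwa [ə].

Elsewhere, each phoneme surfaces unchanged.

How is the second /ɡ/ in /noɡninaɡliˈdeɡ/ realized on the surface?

[ɡ]

/ɡ/ (between /a/ and /l/) fails the environment for rule 2, so it stays [ɡ].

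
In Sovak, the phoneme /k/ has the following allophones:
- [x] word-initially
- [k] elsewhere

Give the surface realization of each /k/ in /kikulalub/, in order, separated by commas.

[x], [k]

Occurrence 1 (position 1): word-initially → [x].
Occurrence 2 (position 3): no conditioning environment matches → elsewhere allophone [k].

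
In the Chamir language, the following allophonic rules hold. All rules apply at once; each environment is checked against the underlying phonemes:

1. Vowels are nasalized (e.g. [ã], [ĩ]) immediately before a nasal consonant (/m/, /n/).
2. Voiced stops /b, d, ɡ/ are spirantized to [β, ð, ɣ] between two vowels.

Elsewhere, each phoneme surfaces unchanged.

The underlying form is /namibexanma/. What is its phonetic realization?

[nãmiβexãnma]

/n/ (word-initial) is unaffected → [n].
/a/ (between /n/ and /m/) occurs before a nasal consonant → [ã] by rule 1.
/m/ (between /a/ and /i/) is unaffected → [m].
/i/ (between /m/ and /b/): rule 1 targets it, but not before a nasal consonant → unchanged [i].
/b/ — between /i/ and /e/, between two vowels — surfaces as [β] (rule 2).
/e/ (between /b/ and /x/): rule 1 targets it, but not before a nasal consonant → unchanged [e].
/x/ — not in any rule's target class → [x].
/a/ meets the environment for rule 1 (before a nasal consonant) → [ã].
/n/ — not in any rule's target class → [n].
/m/ (between /n/ and /a/) is unaffected → [m].
/a/ (word-final) fails the environment for rule 1, so it stays [a].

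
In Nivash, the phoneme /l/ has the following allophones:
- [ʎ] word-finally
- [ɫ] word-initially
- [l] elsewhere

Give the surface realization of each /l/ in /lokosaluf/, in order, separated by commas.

[ɫ], [l]

Occurrence 1 (position 1): word-initially → [ɫ].
Occurrence 2 (position 7): no conditioning environment matches → elsewhere allophone [l].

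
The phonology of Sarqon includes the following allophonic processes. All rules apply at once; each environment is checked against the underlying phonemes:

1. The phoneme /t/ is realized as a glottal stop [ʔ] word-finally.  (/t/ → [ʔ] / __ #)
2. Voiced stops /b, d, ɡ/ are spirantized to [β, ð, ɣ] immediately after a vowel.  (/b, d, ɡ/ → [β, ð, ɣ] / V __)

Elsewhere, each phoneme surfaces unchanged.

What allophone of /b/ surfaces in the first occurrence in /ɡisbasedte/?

[b]

/b/ (between /s/ and /a/) is in the target of rule 2 but the environment (immediately after a vowel) is not met → [b].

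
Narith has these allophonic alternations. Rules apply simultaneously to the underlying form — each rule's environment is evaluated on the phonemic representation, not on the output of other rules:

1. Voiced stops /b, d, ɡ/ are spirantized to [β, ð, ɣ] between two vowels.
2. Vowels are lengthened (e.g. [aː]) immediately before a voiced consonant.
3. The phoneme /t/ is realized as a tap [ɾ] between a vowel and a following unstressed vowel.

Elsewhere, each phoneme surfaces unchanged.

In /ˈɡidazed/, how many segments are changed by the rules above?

Segments that undergo a rule: /i/ → [iː] (rule 2); /d/ → [ð] (rule 1); /a/ → [aː] (rule 2); /e/ → [eː] (rule 2).
All other segments surface unchanged.

4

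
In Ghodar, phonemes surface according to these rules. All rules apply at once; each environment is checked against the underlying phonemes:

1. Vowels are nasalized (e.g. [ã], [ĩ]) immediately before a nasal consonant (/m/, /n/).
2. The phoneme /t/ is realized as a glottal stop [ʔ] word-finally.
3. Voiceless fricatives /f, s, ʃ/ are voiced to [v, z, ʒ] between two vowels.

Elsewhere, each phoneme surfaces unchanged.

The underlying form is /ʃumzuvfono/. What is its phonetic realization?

[ʃũmzuvfõno]

/ʃ/ — word-initial; rule 3 does not apply here → [ʃ].
/u/ (between /ʃ/ and /m/): before a nasal consonant, so rule 1 applies → [ũ].
/m/ (between /u/ and /z/): no rule targets it → [m].
/z/ (between /m/ and /u/) is unaffected → [z].
/u/ (between /z/ and /v/): rule 1 targets it, but not before a nasal consonant → unchanged [u].
/v/ — not in any rule's target class → [v].
/f/ — between /v/ and /o/; rule 3 does not apply here → [f].
/o/ meets the environment for rule 1 (before a nasal consonant) → [õ].
/n/ (between /o/ and /o/) is unaffected → [n].
/o/ (word-final) is in the target of rule 1 but the environment (before a nasal consonant) is not met → [o].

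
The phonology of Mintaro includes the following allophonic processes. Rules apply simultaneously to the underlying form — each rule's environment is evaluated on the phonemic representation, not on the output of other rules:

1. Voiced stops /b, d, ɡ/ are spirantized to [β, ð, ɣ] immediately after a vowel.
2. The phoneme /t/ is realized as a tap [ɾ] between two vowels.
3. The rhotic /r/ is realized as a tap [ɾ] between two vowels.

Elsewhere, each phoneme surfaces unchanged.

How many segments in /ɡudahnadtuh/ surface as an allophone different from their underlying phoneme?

Segments that undergo a rule: /d/ → [ð] (rule 1); /d/ → [ð] (rule 1).
All other segments surface unchanged.

2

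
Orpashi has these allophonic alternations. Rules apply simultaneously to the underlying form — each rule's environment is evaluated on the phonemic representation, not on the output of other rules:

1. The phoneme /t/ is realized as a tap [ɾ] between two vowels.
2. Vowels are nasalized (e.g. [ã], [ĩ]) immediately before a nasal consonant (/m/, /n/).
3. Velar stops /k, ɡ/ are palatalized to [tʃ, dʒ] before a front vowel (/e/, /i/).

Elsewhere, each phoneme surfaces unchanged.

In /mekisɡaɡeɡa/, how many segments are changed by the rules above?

Segments that undergo a rule: /k/ → [tʃ] (rule 3); /ɡ/ → [dʒ] (rule 3).
All other segments surface unchanged.

2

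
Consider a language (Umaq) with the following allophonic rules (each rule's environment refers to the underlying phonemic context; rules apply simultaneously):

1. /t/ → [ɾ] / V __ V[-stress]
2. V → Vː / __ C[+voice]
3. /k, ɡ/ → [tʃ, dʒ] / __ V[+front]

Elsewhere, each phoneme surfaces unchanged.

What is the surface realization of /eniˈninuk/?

[eːniːˈniːnuk]

Rule 2 applies to /e/ (word-initial: before a voiced consonant) → [eː].
/n/ — not in any rule's target class → [n].
/i/ (between /n/ and /n/) occurs before a voiced consonant → [iː] by rule 2.
/n/ — not in any rule's target class → [n].
Rule 2 applies to /i/ (between /n/ and /n/: before a voiced consonant) → [iː].
/n/ stays [n].
/u/ — between /n/ and /k/; rule 2 does not apply here → [u].
/k/ — word-final; rule 3 does not apply here → [k].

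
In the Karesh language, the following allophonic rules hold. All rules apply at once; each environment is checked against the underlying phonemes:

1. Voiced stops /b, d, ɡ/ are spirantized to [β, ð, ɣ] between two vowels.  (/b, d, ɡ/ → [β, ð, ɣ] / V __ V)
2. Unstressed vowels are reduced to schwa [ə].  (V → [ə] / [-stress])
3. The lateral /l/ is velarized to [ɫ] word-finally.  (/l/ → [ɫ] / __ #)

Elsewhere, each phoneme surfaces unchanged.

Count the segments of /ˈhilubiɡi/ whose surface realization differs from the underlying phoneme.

Segments that undergo a rule: /u/ → [ə] (rule 2); /b/ → [β] (rule 1); /i/ → [ə] (rule 2); /ɡ/ → [ɣ] (rule 1); /i/ → [ə] (rule 2).
All other segments surface unchanged.

5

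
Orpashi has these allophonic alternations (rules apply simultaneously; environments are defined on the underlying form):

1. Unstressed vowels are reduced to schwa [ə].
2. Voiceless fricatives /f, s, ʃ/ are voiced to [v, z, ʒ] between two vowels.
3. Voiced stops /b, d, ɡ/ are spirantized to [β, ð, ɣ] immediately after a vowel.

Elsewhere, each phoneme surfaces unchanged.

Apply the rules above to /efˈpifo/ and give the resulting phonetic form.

[əfˈpivə]

/e/ — word-initial, in an unstressed syllable — surfaces as [ə] (rule 1).
/f/ (between /e/ and /p/) is in the target of rule 2 but the environment (between two vowels) is not met → [f].
/p/ — not in any rule's target class → [p].
/i/ — between /p/ and /f/; rule 1 does not apply here → [i].
Rule 2 applies to /f/ (between /i/ and /o/: between two vowels) → [v].
/o/ — word-final, in an unstressed syllable — surfaces as [ə] (rule 1).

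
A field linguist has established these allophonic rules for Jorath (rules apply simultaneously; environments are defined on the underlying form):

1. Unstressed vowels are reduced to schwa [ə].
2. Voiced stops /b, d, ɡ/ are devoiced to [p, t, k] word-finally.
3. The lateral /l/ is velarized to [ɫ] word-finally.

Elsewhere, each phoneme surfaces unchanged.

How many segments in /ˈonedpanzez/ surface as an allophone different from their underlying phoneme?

3

Segments that undergo a rule: /e/ → [ə] (rule 1); /a/ → [ə] (rule 1); /e/ → [ə] (rule 1).
All other segments surface unchanged.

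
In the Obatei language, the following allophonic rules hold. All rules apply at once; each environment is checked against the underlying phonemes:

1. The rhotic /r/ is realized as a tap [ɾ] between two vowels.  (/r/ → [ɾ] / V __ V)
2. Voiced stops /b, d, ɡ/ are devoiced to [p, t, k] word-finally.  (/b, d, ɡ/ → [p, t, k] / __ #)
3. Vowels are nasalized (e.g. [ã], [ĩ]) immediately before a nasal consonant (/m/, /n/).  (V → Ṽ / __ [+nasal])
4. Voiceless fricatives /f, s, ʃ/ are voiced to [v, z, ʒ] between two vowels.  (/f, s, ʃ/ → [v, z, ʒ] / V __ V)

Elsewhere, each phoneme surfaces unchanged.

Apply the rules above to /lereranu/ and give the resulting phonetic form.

/e/ (between /l/ and /r/): rule 3 targets it, but not before a nasal consonant → unchanged [e].
/r/ — between /e/ and /e/, between two vowels — surfaces as [ɾ] (rule 1).
/e/ (between /r/ and /r/): rule 3 targets it, but not before a nasal consonant → unchanged [e].
/r/ (between /e/ and /a/) occurs between two vowels → [ɾ] by rule 1.
/a/ (between /r/ and /n/): before a nasal consonant, so rule 3 applies → [ã].
/u/ (word-final) is in the target of rule 3 but the environment (before a nasal consonant) is not met → [u].

[leɾeɾãnu]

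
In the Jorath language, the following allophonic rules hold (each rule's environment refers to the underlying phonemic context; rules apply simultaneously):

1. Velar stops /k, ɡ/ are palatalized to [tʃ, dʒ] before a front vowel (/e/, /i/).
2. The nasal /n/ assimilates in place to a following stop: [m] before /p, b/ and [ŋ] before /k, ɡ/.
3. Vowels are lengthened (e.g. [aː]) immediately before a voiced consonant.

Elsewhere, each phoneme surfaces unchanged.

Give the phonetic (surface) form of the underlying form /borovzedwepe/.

[boːroːvzeːdwepe]

/b/ — not in any rule's target class → [b].
/o/ meets the environment for rule 3 (before a voiced consonant) → [oː].
/r/ stays [r].
/o/ (between /r/ and /v/): before a voiced consonant, so rule 3 applies → [oː].
/v/ (between /o/ and /z/): no rule targets it → [v].
/z/ (between /v/ and /e/): no rule targets it → [z].
/e/ meets the environment for rule 3 (before a voiced consonant) → [eː].
/d/ (between /e/ and /w/) is unaffected → [d].
/w/ (between /d/ and /e/) is unaffected → [w].
/e/ — between /w/ and /p/; rule 3 does not apply here → [e].
/p/ (between /e/ and /e/) is unaffected → [p].
/e/ — word-final; rule 3 does not apply here → [e].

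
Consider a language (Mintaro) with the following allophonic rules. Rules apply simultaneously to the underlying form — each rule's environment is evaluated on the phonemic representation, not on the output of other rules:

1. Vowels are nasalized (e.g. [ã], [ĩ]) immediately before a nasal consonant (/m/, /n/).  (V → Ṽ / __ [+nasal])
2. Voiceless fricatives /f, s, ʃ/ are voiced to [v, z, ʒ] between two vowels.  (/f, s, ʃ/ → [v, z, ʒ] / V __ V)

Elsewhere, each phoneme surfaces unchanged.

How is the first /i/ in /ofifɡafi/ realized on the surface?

[i]

/i/ (between /f/ and /f/) is in the target of rule 1 but the environment (before a nasal consonant) is not met → [i].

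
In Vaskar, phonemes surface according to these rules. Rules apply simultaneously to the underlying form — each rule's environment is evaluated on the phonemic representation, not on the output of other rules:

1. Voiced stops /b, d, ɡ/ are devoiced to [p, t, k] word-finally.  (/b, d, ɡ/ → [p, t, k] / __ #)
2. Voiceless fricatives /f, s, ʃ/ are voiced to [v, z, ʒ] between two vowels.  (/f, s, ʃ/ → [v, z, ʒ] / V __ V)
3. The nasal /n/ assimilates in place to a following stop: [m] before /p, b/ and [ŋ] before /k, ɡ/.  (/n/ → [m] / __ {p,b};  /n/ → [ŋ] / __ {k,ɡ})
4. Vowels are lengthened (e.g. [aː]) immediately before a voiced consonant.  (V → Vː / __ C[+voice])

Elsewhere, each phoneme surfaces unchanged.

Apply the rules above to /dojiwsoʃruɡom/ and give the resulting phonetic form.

/d/ (word-initial) fails the environment for rule 1, so it stays [d].
/o/ (between /d/ and /j/) occurs before a voiced consonant → [oː] by rule 4.
/j/ stays [j].
/i/ (between /j/ and /w/): before a voiced consonant, so rule 4 applies → [iː].
/w/ (between /i/ and /s/): no rule targets it → [w].
/s/ (between /w/ and /o/): rule 2 targets it, but not between two vowels → unchanged [s].
/o/ (between /s/ and /ʃ/): rule 4 targets it, but not before a voiced consonant → unchanged [o].
/ʃ/ — between /o/ and /r/; rule 2 does not apply here → [ʃ].
/r/ stays [r].
/u/ — between /r/ and /ɡ/, before a voiced consonant — surfaces as [uː] (rule 4).
/ɡ/ (between /u/ and /o/): rule 1 targets it, but not word-finally → unchanged [ɡ].
/o/ (between /ɡ/ and /m/): before a voiced consonant, so rule 4 applies → [oː].
/m/ (word-final) is unaffected → [m].

[doːjiːwsoʃruːɡoːm]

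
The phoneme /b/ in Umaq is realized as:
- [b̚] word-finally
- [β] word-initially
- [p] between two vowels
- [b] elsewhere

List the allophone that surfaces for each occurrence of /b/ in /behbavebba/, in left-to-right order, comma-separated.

[β], [b], [b], [b]

Occurrence 1 (position 1): word-initially → [β].
Occurrence 2 (position 4): no conditioning environment matches → elsewhere allophone [b].
Occurrence 3 (position 8): no conditioning environment matches → elsewhere allophone [b].
Occurrence 4 (position 9): no conditioning environment matches → elsewhere allophone [b].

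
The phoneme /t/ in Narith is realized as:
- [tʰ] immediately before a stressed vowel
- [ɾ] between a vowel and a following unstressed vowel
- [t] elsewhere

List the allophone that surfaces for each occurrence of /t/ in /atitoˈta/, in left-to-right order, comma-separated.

Occurrence 1 (position 2): between a vowel and an unstressed vowel → [ɾ].
Occurrence 2 (position 4): between a vowel and an unstressed vowel → [ɾ].
Occurrence 3 (position 6): immediately before a stressed vowel → [tʰ].

[ɾ], [ɾ], [tʰ]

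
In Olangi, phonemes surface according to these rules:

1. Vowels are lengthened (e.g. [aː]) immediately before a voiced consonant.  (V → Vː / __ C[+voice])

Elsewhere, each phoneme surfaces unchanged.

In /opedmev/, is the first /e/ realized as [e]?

No

/e/ (between /p/ and /d/) occurs before a voiced consonant → [eː] by rule 1.
The actual realization is [eː], not [e].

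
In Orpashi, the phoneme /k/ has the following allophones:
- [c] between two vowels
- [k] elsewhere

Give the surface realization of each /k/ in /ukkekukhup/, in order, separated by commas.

Occurrence 1 (position 2): no conditioning environment matches → elsewhere allophone [k].
Occurrence 2 (position 3): no conditioning environment matches → elsewhere allophone [k].
Occurrence 3 (position 5): between two vowels → [c].
Occurrence 4 (position 7): no conditioning environment matches → elsewhere allophone [k].

[k], [k], [c], [k]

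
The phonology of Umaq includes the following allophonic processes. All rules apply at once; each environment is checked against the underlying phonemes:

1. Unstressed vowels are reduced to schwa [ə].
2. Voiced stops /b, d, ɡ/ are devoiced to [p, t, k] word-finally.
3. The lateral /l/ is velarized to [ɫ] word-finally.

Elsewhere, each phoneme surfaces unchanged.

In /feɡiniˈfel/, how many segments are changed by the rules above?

4

Segments that undergo a rule: /e/ → [ə] (rule 1); /i/ → [ə] (rule 1); /i/ → [ə] (rule 1); /l/ → [ɫ] (rule 3).
All other segments surface unchanged.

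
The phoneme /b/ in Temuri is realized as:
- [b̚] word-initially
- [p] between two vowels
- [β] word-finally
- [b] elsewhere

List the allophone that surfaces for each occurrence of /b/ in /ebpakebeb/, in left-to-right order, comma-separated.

[b], [p], [β]

Occurrence 1 (position 2): no conditioning environment matches → elsewhere allophone [b].
Occurrence 2 (position 7): between two vowels → [p].
Occurrence 3 (position 9): word-finally → [β].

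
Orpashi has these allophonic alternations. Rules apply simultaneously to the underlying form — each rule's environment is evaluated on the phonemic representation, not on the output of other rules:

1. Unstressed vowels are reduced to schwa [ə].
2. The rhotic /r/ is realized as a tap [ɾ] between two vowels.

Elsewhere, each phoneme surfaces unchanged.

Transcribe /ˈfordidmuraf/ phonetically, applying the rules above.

[ˈfordədməɾəf]

/f/ (word-initial): no rule targets it → [f].
/o/ (between /f/ and /r/): rule 1 targets it, but not in an unstressed syllable → unchanged [o].
/r/ — between /o/ and /d/; rule 2 does not apply here → [r].
/d/ (between /r/ and /i/): no rule targets it → [d].
/i/ (between /d/ and /d/) occurs in an unstressed syllable → [ə] by rule 1.
/d/ (between /i/ and /m/): no rule targets it → [d].
/m/ (between /d/ and /u/): no rule targets it → [m].
/u/ meets the environment for rule 1 (in an unstressed syllable) → [ə].
/r/ (between /u/ and /a/): between two vowels, so rule 2 applies → [ɾ].
Rule 1 applies to /a/ (between /r/ and /f/: in an unstressed syllable) → [ə].
/f/ (word-final): no rule targets it → [f].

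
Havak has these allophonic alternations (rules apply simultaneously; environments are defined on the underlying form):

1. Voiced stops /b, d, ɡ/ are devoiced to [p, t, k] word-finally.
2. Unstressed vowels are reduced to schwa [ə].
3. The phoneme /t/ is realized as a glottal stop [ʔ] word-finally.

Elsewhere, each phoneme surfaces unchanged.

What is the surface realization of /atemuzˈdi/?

[ətəməzˈdi]

/a/ (word-initial) occurs in an unstressed syllable → [ə] by rule 2.
/t/ (between /a/ and /e/) is in the target of rule 3 but the environment (word-finally) is not met → [t].
/e/ (between /t/ and /m/): in an unstressed syllable, so rule 2 applies → [ə].
/u/ (between /m/ and /z/) occurs in an unstressed syllable → [ə] by rule 2.
/d/ (between /z/ and /i/): rule 1 targets it, but not word-finally → unchanged [d].
/i/ (word-final) is in the target of rule 2 but the environment (in an unstressed syllable) is not met → [i].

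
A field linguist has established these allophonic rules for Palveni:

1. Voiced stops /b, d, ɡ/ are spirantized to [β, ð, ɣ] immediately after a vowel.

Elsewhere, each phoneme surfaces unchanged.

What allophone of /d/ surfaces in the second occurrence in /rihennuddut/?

/d/ (between /d/ and /u/) is in the target of rule 1 but the environment (immediately after a vowel) is not met → [d].

[d]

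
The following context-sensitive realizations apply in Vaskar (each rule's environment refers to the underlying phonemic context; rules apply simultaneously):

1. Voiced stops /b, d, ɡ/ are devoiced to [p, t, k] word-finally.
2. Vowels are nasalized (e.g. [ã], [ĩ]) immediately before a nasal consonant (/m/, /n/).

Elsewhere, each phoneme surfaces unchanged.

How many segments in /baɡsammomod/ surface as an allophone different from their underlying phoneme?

Segments that undergo a rule: /a/ → [ã] (rule 2); /o/ → [õ] (rule 2); /d/ → [t] (rule 1).
All other segments surface unchanged.

3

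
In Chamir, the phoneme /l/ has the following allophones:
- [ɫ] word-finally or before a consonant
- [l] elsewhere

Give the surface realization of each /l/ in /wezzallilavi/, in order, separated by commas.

[ɫ], [l], [l]

Occurrence 1 (position 6): word-finally or before a consonant → [ɫ].
Occurrence 2 (position 7): no conditioning environment matches → elsewhere allophone [l].
Occurrence 3 (position 9): no conditioning environment matches → elsewhere allophone [l].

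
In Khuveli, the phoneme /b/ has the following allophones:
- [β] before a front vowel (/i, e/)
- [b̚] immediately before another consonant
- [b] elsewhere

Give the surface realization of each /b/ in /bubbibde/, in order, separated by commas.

[b], [b̚], [β], [b̚]

Occurrence 1 (position 1): no conditioning environment matches → elsewhere allophone [b].
Occurrence 2 (position 3): immediately before another consonant → [b̚].
Occurrence 3 (position 4): before a front vowel (/i, e/) → [β].
Occurrence 4 (position 6): immediately before another consonant → [b̚].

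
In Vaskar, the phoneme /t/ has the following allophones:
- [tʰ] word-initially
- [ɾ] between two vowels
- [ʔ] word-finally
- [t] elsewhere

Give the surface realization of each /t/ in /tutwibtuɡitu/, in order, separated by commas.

[tʰ], [t], [t], [ɾ]

Occurrence 1 (position 1): word-initially → [tʰ].
Occurrence 2 (position 3): no conditioning environment matches → elsewhere allophone [t].
Occurrence 3 (position 7): no conditioning environment matches → elsewhere allophone [t].
Occurrence 4 (position 11): between two vowels → [ɾ].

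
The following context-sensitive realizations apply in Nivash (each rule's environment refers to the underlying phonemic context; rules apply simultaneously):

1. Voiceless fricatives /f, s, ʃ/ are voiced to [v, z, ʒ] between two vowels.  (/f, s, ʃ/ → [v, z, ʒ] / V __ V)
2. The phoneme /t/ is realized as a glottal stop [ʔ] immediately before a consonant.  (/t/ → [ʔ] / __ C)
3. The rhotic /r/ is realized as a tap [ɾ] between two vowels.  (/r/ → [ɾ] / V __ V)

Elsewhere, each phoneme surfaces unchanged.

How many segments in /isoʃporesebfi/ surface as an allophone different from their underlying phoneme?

Segments that undergo a rule: /s/ → [z] (rule 1); /r/ → [ɾ] (rule 3); /s/ → [z] (rule 1).
All other segments surface unchanged.

3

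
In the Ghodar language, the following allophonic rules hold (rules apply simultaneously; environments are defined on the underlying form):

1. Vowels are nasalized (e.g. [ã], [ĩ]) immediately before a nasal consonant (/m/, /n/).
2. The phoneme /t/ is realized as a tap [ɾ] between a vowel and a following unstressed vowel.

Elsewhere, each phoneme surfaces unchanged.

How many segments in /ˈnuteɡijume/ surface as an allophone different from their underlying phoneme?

Segments that undergo a rule: /t/ → [ɾ] (rule 2); /u/ → [ũ] (rule 1).
All other segments surface unchanged.

2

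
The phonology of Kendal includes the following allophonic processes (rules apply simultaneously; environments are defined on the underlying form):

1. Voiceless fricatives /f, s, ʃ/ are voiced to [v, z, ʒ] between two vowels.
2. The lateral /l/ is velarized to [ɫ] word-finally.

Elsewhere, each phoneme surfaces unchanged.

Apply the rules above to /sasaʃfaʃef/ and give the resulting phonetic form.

[sazaʃfaʒef]

/s/ (word-initial): rule 1 targets it, but not between two vowels → unchanged [s].
/a/ (between /s/ and /s/): no rule targets it → [a].
/s/ — between /a/ and /a/, between two vowels — surfaces as [z] (rule 1).
/a/ (between /s/ and /ʃ/): no rule targets it → [a].
/ʃ/ (between /a/ and /f/) is in the target of rule 1 but the environment (between two vowels) is not met → [ʃ].
/f/ (between /ʃ/ and /a/): rule 1 targets it, but not between two vowels → unchanged [f].
/a/ — not in any rule's target class → [a].
/ʃ/ — between /a/ and /e/, between two vowels — surfaces as [ʒ] (rule 1).
/e/ stays [e].
/f/ (word-final): rule 1 targets it, but not between two vowels → unchanged [f].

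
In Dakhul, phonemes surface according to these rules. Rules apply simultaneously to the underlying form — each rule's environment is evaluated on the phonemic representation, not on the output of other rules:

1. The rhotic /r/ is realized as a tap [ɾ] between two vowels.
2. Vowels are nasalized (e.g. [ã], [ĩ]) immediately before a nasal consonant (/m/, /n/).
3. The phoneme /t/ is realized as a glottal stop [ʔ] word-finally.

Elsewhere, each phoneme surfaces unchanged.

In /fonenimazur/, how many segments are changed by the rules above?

3

Segments that undergo a rule: /o/ → [õ] (rule 2); /e/ → [ẽ] (rule 2); /i/ → [ĩ] (rule 2).
All other segments surface unchanged.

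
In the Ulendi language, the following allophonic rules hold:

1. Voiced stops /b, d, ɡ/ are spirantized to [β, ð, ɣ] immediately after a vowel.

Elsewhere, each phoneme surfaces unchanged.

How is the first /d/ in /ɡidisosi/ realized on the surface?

/d/ — between /i/ and /i/, immediately after a vowel — surfaces as [ð] (rule 1).

[ð]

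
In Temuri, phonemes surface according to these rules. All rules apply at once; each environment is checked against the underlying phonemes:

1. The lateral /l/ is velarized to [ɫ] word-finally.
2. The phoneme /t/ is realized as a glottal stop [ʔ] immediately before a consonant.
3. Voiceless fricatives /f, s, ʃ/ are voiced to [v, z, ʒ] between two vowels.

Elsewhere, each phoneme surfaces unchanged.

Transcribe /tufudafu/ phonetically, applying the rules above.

/t/ — word-initial; rule 2 does not apply here → [t].
/u/ (between /t/ and /f/): no rule targets it → [u].
/f/ — between /u/ and /u/, between two vowels — surfaces as [v] (rule 3).
/u/ (between /f/ and /d/) is unaffected → [u].
/d/ stays [d].
/a/ — not in any rule's target class → [a].
/f/ (between /a/ and /u/): between two vowels, so rule 3 applies → [v].
/u/ (word-final) is unaffected → [u].

[tuvudavu]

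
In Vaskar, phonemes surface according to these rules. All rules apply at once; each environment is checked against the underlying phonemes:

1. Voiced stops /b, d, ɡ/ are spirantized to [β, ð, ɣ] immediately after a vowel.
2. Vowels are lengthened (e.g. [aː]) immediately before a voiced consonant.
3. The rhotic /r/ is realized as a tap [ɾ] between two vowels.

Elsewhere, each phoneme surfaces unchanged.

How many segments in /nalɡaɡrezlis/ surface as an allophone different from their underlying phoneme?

Segments that undergo a rule: /a/ → [aː] (rule 2); /a/ → [aː] (rule 2); /ɡ/ → [ɣ] (rule 1); /e/ → [eː] (rule 2).
All other segments surface unchanged.

4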